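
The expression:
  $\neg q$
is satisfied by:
  {q: False}


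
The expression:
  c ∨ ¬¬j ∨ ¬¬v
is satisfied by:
  {c: True, v: True, j: True}
  {c: True, v: True, j: False}
  {c: True, j: True, v: False}
  {c: True, j: False, v: False}
  {v: True, j: True, c: False}
  {v: True, j: False, c: False}
  {j: True, v: False, c: False}


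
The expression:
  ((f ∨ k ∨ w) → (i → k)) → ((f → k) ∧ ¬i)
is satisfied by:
  {w: True, k: False, i: False, f: False}
  {w: False, k: False, i: False, f: False}
  {k: True, w: True, f: False, i: False}
  {k: True, f: False, w: False, i: False}
  {f: True, k: True, w: True, i: False}
  {f: True, k: True, w: False, i: False}
  {i: True, w: True, k: False, f: False}
  {f: True, i: True, w: True, k: False}
  {f: True, i: True, w: False, k: False}


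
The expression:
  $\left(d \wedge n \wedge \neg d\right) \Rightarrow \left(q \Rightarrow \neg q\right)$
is always true.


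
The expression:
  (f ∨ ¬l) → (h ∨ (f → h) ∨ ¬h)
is always true.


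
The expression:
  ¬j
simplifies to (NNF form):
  ¬j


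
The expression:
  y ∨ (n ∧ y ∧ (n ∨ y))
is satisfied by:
  {y: True}


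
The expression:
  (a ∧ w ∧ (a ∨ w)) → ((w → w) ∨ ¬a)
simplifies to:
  True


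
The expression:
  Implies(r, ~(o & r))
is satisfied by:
  {o: False, r: False}
  {r: True, o: False}
  {o: True, r: False}


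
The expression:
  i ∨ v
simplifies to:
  i ∨ v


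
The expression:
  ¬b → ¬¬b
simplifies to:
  b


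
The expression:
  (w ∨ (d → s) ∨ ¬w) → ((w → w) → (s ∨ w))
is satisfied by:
  {s: True, w: True}
  {s: True, w: False}
  {w: True, s: False}


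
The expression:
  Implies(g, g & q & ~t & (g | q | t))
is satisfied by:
  {q: True, t: False, g: False}
  {t: False, g: False, q: False}
  {q: True, t: True, g: False}
  {t: True, q: False, g: False}
  {g: True, q: True, t: False}


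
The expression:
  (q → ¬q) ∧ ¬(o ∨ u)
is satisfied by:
  {u: False, q: False, o: False}


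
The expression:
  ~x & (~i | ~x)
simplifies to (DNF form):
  ~x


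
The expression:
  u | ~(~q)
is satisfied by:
  {q: True, u: True}
  {q: True, u: False}
  {u: True, q: False}


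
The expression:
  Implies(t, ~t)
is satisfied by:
  {t: False}


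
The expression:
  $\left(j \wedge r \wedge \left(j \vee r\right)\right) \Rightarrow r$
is always true.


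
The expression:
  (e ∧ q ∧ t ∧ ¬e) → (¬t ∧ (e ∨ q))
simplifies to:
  True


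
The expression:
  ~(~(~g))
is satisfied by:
  {g: False}


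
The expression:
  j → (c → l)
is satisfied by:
  {l: True, c: False, j: False}
  {c: False, j: False, l: False}
  {j: True, l: True, c: False}
  {j: True, c: False, l: False}
  {l: True, c: True, j: False}
  {c: True, l: False, j: False}
  {j: True, c: True, l: True}


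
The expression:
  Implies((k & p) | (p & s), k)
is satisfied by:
  {k: True, s: False, p: False}
  {s: False, p: False, k: False}
  {k: True, p: True, s: False}
  {p: True, s: False, k: False}
  {k: True, s: True, p: False}
  {s: True, k: False, p: False}
  {k: True, p: True, s: True}


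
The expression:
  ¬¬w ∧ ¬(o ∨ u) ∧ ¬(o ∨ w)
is never true.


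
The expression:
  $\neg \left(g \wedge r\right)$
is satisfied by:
  {g: False, r: False}
  {r: True, g: False}
  {g: True, r: False}


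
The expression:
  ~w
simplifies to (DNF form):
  ~w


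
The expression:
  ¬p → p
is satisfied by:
  {p: True}


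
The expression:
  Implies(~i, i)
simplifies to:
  i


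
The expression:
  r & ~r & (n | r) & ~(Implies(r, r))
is never true.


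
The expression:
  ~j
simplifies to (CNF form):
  ~j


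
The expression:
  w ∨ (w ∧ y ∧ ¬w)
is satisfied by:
  {w: True}


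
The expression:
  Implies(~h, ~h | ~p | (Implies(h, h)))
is always true.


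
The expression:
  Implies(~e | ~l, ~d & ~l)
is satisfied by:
  {e: True, d: False, l: False}
  {e: False, d: False, l: False}
  {l: True, e: True, d: False}
  {d: True, l: True, e: True}


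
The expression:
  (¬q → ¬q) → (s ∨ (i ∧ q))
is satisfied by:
  {i: True, s: True, q: True}
  {i: True, s: True, q: False}
  {s: True, q: True, i: False}
  {s: True, q: False, i: False}
  {i: True, q: True, s: False}


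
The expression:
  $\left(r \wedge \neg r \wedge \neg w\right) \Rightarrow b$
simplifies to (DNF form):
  $\text{True}$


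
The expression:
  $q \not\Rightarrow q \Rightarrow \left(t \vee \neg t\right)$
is always true.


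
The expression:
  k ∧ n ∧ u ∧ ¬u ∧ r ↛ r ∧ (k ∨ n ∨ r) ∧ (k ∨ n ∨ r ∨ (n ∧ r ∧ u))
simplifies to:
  False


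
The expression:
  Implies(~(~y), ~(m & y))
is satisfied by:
  {m: False, y: False}
  {y: True, m: False}
  {m: True, y: False}


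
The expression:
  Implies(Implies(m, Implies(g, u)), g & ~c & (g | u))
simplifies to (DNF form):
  (g & ~c) | (g & m & ~c) | (g & m & ~u) | (g & ~c & ~u)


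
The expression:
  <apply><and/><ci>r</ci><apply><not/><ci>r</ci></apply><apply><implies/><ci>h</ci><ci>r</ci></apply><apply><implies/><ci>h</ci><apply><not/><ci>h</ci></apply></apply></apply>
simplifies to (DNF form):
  <false/>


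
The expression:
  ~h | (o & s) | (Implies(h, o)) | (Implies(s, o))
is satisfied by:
  {o: True, s: False, h: False}
  {s: False, h: False, o: False}
  {h: True, o: True, s: False}
  {h: True, s: False, o: False}
  {o: True, s: True, h: False}
  {s: True, o: False, h: False}
  {h: True, s: True, o: True}


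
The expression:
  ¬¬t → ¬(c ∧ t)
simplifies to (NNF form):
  ¬c ∨ ¬t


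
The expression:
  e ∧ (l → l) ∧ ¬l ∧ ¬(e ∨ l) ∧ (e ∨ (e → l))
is never true.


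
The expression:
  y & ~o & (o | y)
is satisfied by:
  {y: True, o: False}


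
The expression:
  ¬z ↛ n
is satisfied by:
  {n: True, z: False}
  {z: False, n: False}
  {z: True, n: True}


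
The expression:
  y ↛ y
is never true.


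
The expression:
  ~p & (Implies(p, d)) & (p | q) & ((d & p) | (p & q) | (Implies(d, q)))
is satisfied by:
  {q: True, p: False}


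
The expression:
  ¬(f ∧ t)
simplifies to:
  ¬f ∨ ¬t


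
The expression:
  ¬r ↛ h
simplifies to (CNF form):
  h ∨ ¬r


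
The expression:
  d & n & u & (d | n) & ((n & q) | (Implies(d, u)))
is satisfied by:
  {u: True, d: True, n: True}


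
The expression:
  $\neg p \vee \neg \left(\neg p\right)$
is always true.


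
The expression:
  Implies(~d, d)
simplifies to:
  d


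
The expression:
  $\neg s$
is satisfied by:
  {s: False}


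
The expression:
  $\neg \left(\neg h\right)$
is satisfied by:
  {h: True}


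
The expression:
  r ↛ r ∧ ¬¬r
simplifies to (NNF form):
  False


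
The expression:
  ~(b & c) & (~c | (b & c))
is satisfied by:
  {c: False}


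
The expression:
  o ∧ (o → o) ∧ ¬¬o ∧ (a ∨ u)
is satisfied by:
  {a: True, u: True, o: True}
  {a: True, o: True, u: False}
  {u: True, o: True, a: False}


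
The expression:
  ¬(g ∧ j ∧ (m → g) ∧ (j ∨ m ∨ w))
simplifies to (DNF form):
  ¬g ∨ ¬j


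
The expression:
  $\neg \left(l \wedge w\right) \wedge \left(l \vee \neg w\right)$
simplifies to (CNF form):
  $\neg w$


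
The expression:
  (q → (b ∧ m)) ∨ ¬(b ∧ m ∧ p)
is always true.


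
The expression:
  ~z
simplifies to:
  ~z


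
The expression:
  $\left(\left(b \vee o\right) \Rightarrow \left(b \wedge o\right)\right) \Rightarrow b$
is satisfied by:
  {b: True, o: True}
  {b: True, o: False}
  {o: True, b: False}


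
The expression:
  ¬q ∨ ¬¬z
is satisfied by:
  {z: True, q: False}
  {q: False, z: False}
  {q: True, z: True}


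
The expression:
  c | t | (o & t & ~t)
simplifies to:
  c | t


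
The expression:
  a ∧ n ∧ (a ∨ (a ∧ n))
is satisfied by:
  {a: True, n: True}


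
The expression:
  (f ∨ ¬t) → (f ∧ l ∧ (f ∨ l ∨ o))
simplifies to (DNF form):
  (f ∧ l) ∨ (t ∧ ¬f)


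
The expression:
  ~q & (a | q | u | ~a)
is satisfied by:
  {q: False}


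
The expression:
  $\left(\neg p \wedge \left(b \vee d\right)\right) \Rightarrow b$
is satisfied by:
  {b: True, p: True, d: False}
  {b: True, p: False, d: False}
  {p: True, b: False, d: False}
  {b: False, p: False, d: False}
  {b: True, d: True, p: True}
  {b: True, d: True, p: False}
  {d: True, p: True, b: False}


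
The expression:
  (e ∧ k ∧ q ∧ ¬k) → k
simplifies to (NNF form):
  True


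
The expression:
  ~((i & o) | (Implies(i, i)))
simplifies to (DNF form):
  False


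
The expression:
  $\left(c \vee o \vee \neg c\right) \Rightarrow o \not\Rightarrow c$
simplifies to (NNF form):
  $o \wedge \neg c$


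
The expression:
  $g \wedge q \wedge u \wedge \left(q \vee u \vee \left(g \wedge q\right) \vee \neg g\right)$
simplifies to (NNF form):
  $g \wedge q \wedge u$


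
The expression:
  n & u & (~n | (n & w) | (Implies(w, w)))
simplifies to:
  n & u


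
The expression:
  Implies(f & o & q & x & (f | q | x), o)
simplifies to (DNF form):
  True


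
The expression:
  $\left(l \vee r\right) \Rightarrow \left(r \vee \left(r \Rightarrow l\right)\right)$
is always true.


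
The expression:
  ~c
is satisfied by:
  {c: False}


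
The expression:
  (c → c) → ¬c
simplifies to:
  ¬c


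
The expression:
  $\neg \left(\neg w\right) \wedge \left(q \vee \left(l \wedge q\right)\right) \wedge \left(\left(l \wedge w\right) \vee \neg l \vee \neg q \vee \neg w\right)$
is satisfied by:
  {w: True, q: True}


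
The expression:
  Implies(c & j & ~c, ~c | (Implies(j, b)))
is always true.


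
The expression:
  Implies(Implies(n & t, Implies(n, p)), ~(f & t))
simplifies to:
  ~f | ~t | (n & ~p)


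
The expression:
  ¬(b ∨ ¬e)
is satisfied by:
  {e: True, b: False}


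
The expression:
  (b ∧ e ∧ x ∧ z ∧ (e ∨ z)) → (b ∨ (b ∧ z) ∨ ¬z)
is always true.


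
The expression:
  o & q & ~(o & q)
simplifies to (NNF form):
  False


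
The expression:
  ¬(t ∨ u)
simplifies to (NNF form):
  ¬t ∧ ¬u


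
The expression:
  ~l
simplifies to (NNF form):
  ~l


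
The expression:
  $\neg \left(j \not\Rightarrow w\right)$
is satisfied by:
  {w: True, j: False}
  {j: False, w: False}
  {j: True, w: True}


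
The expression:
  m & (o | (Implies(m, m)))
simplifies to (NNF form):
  m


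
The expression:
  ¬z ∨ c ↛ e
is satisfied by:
  {c: True, e: False, z: False}
  {e: False, z: False, c: False}
  {c: True, e: True, z: False}
  {e: True, c: False, z: False}
  {z: True, c: True, e: False}


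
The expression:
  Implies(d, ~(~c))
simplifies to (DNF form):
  c | ~d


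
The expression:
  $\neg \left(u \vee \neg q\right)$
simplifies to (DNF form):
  $q \wedge \neg u$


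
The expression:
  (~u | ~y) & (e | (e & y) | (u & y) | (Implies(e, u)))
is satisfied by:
  {u: False, y: False}
  {y: True, u: False}
  {u: True, y: False}


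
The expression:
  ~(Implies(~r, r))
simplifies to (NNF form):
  ~r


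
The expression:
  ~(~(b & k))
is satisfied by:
  {b: True, k: True}


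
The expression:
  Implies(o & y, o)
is always true.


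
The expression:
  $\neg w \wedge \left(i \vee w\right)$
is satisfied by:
  {i: True, w: False}


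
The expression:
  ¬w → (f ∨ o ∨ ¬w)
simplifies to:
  True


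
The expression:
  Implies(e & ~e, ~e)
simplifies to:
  True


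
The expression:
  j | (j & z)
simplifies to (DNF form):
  j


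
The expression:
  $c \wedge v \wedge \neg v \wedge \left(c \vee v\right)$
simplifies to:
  $\text{False}$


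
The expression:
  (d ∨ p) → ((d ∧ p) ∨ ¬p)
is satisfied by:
  {d: True, p: False}
  {p: False, d: False}
  {p: True, d: True}


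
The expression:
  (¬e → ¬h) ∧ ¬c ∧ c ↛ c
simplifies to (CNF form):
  False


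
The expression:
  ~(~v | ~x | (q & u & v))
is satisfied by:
  {x: True, v: True, u: False, q: False}
  {q: True, x: True, v: True, u: False}
  {u: True, x: True, v: True, q: False}


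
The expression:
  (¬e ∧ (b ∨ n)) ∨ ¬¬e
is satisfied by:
  {n: True, b: True, e: True}
  {n: True, b: True, e: False}
  {n: True, e: True, b: False}
  {n: True, e: False, b: False}
  {b: True, e: True, n: False}
  {b: True, e: False, n: False}
  {e: True, b: False, n: False}


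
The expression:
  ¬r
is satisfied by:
  {r: False}


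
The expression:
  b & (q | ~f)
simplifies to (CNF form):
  b & (q | ~f)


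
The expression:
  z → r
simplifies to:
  r ∨ ¬z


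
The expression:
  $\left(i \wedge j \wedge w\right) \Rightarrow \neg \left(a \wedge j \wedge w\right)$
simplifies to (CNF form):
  $\neg a \vee \neg i \vee \neg j \vee \neg w$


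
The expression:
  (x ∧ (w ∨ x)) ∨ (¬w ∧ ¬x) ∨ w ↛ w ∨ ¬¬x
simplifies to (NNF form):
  x ∨ ¬w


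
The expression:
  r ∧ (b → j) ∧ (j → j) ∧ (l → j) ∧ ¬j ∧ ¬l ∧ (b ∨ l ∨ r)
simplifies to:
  r ∧ ¬b ∧ ¬j ∧ ¬l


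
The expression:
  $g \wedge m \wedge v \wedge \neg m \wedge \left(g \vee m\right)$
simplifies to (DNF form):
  $\text{False}$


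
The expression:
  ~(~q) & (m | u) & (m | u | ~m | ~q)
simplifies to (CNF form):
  q & (m | u)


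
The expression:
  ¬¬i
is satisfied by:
  {i: True}


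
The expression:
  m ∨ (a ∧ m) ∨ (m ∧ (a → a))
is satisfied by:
  {m: True}


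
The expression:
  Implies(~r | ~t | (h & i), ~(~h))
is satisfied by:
  {r: True, h: True, t: True}
  {r: True, h: True, t: False}
  {h: True, t: True, r: False}
  {h: True, t: False, r: False}
  {r: True, t: True, h: False}


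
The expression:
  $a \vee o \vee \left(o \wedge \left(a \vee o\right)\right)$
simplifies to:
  $a \vee o$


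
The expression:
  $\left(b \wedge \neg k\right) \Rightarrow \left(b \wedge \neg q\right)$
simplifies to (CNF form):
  $k \vee \neg b \vee \neg q$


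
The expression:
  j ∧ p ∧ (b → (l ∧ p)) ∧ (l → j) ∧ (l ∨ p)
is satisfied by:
  {p: True, j: True, l: True, b: False}
  {p: True, j: True, l: False, b: False}
  {p: True, j: True, b: True, l: True}


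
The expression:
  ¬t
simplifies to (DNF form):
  ¬t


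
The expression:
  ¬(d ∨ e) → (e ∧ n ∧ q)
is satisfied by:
  {d: True, e: True}
  {d: True, e: False}
  {e: True, d: False}


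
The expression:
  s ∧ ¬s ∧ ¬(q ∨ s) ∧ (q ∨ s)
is never true.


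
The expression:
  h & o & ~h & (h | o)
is never true.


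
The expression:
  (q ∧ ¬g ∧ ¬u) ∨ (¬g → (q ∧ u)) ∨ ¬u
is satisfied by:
  {q: True, g: True, u: False}
  {q: True, u: False, g: False}
  {g: True, u: False, q: False}
  {g: False, u: False, q: False}
  {q: True, g: True, u: True}
  {q: True, u: True, g: False}
  {g: True, u: True, q: False}


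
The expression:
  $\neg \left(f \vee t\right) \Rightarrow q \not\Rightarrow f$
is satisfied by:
  {t: True, q: True, f: True}
  {t: True, q: True, f: False}
  {t: True, f: True, q: False}
  {t: True, f: False, q: False}
  {q: True, f: True, t: False}
  {q: True, f: False, t: False}
  {f: True, q: False, t: False}


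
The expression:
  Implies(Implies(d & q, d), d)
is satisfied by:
  {d: True}


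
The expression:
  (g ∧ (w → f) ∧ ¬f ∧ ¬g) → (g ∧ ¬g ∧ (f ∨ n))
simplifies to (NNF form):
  True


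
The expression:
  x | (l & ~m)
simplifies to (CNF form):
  (l | x) & (x | ~m)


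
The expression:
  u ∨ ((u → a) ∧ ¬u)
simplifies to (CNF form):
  True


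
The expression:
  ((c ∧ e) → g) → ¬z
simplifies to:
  (c ∧ e ∧ ¬g) ∨ ¬z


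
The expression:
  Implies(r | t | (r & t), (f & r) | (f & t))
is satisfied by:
  {f: True, t: False, r: False}
  {r: True, f: True, t: False}
  {f: True, t: True, r: False}
  {r: True, f: True, t: True}
  {r: False, t: False, f: False}


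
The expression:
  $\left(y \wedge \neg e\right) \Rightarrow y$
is always true.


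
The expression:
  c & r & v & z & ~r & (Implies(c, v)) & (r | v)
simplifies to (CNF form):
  False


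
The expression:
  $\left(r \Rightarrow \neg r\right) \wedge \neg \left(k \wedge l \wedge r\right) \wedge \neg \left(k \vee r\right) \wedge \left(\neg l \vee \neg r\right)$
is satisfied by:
  {r: False, k: False}


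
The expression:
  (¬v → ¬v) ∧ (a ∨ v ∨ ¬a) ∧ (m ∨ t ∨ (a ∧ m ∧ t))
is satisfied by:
  {t: True, m: True}
  {t: True, m: False}
  {m: True, t: False}


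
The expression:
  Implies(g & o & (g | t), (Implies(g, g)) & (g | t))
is always true.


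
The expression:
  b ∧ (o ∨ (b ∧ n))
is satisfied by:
  {b: True, n: True, o: True}
  {b: True, n: True, o: False}
  {b: True, o: True, n: False}


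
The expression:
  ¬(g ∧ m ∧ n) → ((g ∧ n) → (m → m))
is always true.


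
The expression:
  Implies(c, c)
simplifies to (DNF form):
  True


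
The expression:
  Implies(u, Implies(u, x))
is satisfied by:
  {x: True, u: False}
  {u: False, x: False}
  {u: True, x: True}


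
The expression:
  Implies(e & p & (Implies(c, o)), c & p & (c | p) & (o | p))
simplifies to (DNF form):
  c | ~e | ~p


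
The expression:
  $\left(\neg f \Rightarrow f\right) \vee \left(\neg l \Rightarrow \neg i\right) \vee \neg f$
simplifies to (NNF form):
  $\text{True}$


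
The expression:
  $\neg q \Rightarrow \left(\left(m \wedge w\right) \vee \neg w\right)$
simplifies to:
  $m \vee q \vee \neg w$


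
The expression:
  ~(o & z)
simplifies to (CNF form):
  ~o | ~z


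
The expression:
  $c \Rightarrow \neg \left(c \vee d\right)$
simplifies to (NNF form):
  $\neg c$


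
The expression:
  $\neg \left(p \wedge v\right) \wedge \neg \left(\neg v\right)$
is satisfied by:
  {v: True, p: False}


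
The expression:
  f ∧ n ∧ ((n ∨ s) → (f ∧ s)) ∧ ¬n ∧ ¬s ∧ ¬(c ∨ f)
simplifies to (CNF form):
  False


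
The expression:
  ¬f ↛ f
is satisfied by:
  {f: False}


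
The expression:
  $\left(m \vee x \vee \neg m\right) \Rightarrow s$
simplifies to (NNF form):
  $s$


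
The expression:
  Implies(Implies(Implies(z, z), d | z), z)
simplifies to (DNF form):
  z | ~d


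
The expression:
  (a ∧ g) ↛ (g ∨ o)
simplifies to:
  False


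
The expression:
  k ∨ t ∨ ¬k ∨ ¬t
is always true.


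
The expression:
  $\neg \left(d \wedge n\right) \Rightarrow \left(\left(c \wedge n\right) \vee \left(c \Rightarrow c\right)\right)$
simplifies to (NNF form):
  $\text{True}$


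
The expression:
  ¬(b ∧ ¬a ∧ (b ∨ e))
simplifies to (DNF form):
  a ∨ ¬b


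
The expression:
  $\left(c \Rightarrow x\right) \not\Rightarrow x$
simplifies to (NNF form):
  $\neg c \wedge \neg x$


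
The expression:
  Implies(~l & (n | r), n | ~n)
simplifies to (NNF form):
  True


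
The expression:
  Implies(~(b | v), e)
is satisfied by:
  {b: True, v: True, e: True}
  {b: True, v: True, e: False}
  {b: True, e: True, v: False}
  {b: True, e: False, v: False}
  {v: True, e: True, b: False}
  {v: True, e: False, b: False}
  {e: True, v: False, b: False}


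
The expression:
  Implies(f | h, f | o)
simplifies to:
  f | o | ~h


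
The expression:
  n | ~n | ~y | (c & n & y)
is always true.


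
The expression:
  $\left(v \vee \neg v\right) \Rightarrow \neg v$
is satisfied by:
  {v: False}


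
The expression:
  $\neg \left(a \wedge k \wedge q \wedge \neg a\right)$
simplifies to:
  $\text{True}$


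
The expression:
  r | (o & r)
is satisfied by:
  {r: True}


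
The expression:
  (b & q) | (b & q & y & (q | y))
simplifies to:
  b & q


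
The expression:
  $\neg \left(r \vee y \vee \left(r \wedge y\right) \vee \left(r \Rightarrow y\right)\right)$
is never true.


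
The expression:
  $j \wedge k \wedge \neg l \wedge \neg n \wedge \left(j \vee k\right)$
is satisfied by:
  {k: True, j: True, n: False, l: False}


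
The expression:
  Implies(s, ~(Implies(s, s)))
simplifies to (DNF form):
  ~s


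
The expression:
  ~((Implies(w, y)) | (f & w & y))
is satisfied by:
  {w: True, y: False}


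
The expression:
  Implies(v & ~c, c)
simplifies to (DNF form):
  c | ~v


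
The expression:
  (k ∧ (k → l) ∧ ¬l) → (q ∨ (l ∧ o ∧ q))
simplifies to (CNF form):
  True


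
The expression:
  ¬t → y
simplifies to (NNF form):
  t ∨ y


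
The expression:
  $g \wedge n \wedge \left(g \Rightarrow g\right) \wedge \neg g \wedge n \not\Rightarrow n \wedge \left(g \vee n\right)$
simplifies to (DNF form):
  $\text{False}$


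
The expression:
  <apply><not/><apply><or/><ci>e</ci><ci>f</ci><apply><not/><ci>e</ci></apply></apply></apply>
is never true.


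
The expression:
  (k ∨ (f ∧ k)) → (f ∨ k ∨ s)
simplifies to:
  True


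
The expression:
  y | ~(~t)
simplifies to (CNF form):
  t | y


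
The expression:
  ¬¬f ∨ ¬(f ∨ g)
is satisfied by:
  {f: True, g: False}
  {g: False, f: False}
  {g: True, f: True}


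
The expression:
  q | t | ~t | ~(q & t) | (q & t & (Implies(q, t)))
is always true.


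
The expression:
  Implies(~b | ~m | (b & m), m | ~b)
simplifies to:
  m | ~b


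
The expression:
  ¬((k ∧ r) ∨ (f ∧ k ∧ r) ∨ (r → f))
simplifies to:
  r ∧ ¬f ∧ ¬k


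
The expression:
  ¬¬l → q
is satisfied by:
  {q: True, l: False}
  {l: False, q: False}
  {l: True, q: True}


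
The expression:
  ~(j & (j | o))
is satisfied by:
  {j: False}


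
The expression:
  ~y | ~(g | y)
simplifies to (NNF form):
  ~y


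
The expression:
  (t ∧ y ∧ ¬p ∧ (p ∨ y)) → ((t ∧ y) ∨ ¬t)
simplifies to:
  True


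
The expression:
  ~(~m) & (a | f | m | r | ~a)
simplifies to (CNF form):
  m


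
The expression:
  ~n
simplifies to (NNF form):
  ~n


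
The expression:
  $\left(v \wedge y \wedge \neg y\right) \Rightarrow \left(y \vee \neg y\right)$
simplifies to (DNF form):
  $\text{True}$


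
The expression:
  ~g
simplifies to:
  ~g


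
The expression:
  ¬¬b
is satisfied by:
  {b: True}


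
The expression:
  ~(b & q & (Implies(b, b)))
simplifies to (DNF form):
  ~b | ~q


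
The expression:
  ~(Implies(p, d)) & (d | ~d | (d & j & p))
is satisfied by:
  {p: True, d: False}


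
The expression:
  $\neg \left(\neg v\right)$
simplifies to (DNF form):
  $v$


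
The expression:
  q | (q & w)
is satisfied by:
  {q: True}


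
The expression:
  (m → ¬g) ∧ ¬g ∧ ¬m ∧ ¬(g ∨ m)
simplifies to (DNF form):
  ¬g ∧ ¬m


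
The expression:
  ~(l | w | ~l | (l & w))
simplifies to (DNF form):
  False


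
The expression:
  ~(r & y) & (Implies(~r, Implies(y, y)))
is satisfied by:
  {y: False, r: False}
  {r: True, y: False}
  {y: True, r: False}


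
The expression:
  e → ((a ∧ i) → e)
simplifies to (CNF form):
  True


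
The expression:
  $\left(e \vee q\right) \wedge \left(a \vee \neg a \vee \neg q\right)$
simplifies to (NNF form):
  $e \vee q$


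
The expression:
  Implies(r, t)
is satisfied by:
  {t: True, r: False}
  {r: False, t: False}
  {r: True, t: True}


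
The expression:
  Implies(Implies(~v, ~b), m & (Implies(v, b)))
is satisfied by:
  {b: True, m: True, v: False}
  {b: True, v: False, m: False}
  {m: True, v: False, b: False}
  {b: True, m: True, v: True}


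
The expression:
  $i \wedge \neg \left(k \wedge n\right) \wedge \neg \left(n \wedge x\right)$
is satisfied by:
  {i: True, x: False, k: False, n: False}
  {i: True, k: True, x: False, n: False}
  {i: True, x: True, k: False, n: False}
  {i: True, k: True, x: True, n: False}
  {i: True, n: True, x: False, k: False}


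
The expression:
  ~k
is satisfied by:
  {k: False}


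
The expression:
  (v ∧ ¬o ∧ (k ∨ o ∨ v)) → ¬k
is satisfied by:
  {o: True, k: False, v: False}
  {k: False, v: False, o: False}
  {v: True, o: True, k: False}
  {v: True, k: False, o: False}
  {o: True, k: True, v: False}
  {k: True, o: False, v: False}
  {v: True, k: True, o: True}


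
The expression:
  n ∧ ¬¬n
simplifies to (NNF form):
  n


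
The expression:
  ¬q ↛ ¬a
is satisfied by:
  {a: True, q: False}


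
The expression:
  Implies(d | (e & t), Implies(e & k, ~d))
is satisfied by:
  {k: False, d: False, e: False}
  {e: True, k: False, d: False}
  {d: True, k: False, e: False}
  {e: True, d: True, k: False}
  {k: True, e: False, d: False}
  {e: True, k: True, d: False}
  {d: True, k: True, e: False}


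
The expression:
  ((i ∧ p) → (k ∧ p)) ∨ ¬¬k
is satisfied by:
  {k: True, p: False, i: False}
  {p: False, i: False, k: False}
  {i: True, k: True, p: False}
  {i: True, p: False, k: False}
  {k: True, p: True, i: False}
  {p: True, k: False, i: False}
  {i: True, p: True, k: True}


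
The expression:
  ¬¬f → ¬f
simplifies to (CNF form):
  ¬f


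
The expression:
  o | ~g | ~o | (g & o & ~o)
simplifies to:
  True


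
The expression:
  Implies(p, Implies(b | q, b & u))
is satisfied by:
  {u: True, p: False, q: False, b: False}
  {u: False, p: False, q: False, b: False}
  {b: True, u: True, p: False, q: False}
  {b: True, u: False, p: False, q: False}
  {q: True, u: True, p: False, b: False}
  {q: True, u: False, p: False, b: False}
  {b: True, q: True, u: True, p: False}
  {b: True, q: True, u: False, p: False}
  {p: True, u: True, b: False, q: False}
  {p: True, u: False, b: False, q: False}
  {b: True, p: True, u: True, q: False}
  {b: True, q: True, p: True, u: True}


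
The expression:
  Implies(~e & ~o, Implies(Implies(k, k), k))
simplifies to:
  e | k | o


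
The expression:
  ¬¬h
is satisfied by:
  {h: True}


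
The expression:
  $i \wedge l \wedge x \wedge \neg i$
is never true.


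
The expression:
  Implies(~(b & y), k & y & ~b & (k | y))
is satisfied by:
  {b: True, k: True, y: True}
  {b: True, y: True, k: False}
  {k: True, y: True, b: False}


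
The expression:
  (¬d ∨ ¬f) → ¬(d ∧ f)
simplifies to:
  True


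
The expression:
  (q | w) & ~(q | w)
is never true.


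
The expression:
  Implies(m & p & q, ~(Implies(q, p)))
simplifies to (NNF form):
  ~m | ~p | ~q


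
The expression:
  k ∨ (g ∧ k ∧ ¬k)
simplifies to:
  k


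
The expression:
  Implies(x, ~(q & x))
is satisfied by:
  {q: False, x: False}
  {x: True, q: False}
  {q: True, x: False}


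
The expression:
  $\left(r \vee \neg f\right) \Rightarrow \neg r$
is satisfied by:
  {r: False}


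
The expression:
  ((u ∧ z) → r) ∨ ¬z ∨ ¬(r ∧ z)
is always true.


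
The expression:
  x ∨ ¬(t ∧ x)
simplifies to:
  True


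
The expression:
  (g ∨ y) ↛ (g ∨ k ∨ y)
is never true.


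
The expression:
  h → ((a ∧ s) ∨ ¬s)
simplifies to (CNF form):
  a ∨ ¬h ∨ ¬s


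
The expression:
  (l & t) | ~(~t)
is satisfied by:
  {t: True}


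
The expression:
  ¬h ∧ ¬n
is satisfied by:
  {n: False, h: False}


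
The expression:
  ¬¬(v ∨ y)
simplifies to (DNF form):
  v ∨ y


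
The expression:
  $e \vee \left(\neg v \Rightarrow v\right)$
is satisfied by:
  {v: True, e: True}
  {v: True, e: False}
  {e: True, v: False}


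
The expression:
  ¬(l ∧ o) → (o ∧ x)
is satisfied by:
  {o: True, x: True, l: True}
  {o: True, x: True, l: False}
  {o: True, l: True, x: False}


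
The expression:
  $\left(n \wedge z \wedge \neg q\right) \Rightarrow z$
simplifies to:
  $\text{True}$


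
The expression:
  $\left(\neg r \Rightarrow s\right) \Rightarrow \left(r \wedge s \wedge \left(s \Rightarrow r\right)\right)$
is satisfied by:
  {s: False, r: False}
  {r: True, s: True}


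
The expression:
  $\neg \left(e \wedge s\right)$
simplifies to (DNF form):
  $\neg e \vee \neg s$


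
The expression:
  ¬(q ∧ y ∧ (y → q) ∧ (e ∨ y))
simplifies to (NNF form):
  ¬q ∨ ¬y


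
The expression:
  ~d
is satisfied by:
  {d: False}


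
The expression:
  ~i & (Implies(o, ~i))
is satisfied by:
  {i: False}


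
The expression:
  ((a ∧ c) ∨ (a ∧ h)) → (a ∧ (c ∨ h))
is always true.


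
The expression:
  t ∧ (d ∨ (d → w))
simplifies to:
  t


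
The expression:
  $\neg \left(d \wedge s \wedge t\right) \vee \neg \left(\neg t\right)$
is always true.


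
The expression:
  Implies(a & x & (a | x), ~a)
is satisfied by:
  {x: False, a: False}
  {a: True, x: False}
  {x: True, a: False}


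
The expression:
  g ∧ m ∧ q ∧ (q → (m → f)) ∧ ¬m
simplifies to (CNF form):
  False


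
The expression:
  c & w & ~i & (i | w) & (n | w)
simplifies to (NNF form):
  c & w & ~i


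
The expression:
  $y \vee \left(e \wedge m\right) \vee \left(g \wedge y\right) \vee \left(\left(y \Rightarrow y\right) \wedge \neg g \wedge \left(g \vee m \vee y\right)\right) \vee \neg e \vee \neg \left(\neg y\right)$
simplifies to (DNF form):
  $m \vee y \vee \neg e$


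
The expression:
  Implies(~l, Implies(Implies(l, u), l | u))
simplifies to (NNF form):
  l | u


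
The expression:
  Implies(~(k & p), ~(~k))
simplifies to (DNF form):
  k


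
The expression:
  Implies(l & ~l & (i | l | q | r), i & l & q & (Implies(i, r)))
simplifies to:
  True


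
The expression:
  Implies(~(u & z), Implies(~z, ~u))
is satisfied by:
  {z: True, u: False}
  {u: False, z: False}
  {u: True, z: True}


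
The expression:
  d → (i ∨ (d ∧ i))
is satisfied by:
  {i: True, d: False}
  {d: False, i: False}
  {d: True, i: True}


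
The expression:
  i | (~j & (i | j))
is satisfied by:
  {i: True}


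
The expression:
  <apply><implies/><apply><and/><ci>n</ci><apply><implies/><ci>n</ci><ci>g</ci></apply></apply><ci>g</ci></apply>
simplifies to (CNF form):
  <true/>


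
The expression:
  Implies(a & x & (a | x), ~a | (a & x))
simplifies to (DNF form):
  True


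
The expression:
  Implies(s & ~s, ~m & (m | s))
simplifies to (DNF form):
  True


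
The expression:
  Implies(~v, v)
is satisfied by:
  {v: True}


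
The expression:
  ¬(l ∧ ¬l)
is always true.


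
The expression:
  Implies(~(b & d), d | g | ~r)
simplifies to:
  d | g | ~r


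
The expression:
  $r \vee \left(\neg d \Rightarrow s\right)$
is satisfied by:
  {r: True, d: True, s: True}
  {r: True, d: True, s: False}
  {r: True, s: True, d: False}
  {r: True, s: False, d: False}
  {d: True, s: True, r: False}
  {d: True, s: False, r: False}
  {s: True, d: False, r: False}


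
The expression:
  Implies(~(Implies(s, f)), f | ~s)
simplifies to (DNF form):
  f | ~s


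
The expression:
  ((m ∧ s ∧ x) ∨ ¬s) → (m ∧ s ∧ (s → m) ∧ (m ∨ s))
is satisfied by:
  {s: True}


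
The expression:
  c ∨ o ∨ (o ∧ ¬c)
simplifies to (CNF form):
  c ∨ o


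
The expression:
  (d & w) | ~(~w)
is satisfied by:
  {w: True}


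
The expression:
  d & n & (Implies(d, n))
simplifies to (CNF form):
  d & n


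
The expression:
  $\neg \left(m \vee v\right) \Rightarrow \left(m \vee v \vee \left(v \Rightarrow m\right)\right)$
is always true.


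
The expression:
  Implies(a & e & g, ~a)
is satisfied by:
  {g: False, e: False, a: False}
  {a: True, g: False, e: False}
  {e: True, g: False, a: False}
  {a: True, e: True, g: False}
  {g: True, a: False, e: False}
  {a: True, g: True, e: False}
  {e: True, g: True, a: False}


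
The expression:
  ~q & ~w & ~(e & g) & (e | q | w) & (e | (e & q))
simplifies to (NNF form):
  e & ~g & ~q & ~w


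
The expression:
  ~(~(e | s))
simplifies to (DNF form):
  e | s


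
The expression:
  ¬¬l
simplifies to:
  l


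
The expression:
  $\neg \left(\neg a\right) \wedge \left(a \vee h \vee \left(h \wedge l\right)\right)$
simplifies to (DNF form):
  $a$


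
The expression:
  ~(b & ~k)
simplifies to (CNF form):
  k | ~b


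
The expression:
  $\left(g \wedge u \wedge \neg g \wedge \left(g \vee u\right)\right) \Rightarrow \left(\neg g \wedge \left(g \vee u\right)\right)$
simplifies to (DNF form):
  $\text{True}$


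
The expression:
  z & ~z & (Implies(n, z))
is never true.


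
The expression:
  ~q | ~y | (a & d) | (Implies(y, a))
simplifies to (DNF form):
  a | ~q | ~y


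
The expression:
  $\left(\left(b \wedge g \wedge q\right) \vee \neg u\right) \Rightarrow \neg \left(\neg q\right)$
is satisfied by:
  {q: True, u: True}
  {q: True, u: False}
  {u: True, q: False}


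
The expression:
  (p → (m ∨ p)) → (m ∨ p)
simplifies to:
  m ∨ p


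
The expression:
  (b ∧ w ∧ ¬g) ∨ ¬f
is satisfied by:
  {b: True, w: True, f: False, g: False}
  {b: True, w: False, f: False, g: False}
  {w: True, g: False, b: False, f: False}
  {g: False, w: False, b: False, f: False}
  {g: True, b: True, w: True, f: False}
  {g: True, b: True, w: False, f: False}
  {g: True, w: True, b: False, f: False}
  {g: True, w: False, b: False, f: False}
  {f: True, b: True, w: True, g: False}


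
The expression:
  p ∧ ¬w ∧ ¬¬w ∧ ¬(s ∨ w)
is never true.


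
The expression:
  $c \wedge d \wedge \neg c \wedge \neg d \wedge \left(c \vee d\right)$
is never true.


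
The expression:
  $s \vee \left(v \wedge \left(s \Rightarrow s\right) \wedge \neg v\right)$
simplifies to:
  $s$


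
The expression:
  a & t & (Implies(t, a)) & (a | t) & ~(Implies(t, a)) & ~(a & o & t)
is never true.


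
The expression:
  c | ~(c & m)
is always true.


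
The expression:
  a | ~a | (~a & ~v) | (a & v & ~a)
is always true.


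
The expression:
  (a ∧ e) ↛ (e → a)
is never true.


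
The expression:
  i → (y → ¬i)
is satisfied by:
  {y: False, i: False}
  {i: True, y: False}
  {y: True, i: False}


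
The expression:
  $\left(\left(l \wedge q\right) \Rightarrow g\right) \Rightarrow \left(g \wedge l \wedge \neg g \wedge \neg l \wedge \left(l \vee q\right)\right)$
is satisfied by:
  {q: True, l: True, g: False}


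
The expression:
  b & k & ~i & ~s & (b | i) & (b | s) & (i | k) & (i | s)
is never true.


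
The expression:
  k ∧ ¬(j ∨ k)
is never true.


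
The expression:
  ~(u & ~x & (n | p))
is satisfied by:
  {x: True, n: False, p: False, u: False}
  {x: True, p: True, n: False, u: False}
  {x: True, n: True, p: False, u: False}
  {x: True, p: True, n: True, u: False}
  {x: False, n: False, p: False, u: False}
  {p: True, x: False, n: False, u: False}
  {n: True, x: False, p: False, u: False}
  {p: True, n: True, x: False, u: False}
  {u: True, x: True, n: False, p: False}
  {u: True, p: True, x: True, n: False}
  {u: True, x: True, n: True, p: False}
  {u: True, p: True, x: True, n: True}
  {u: True, x: False, n: False, p: False}


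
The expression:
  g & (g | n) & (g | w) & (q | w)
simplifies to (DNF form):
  (g & q) | (g & w)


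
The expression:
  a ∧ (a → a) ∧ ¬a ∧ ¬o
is never true.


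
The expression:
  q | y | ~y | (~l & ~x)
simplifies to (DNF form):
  True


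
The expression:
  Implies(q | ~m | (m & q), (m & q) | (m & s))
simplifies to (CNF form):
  m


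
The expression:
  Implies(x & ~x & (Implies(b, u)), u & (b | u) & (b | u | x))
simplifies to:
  True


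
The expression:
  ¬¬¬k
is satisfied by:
  {k: False}


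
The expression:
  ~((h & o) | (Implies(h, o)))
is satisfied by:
  {h: True, o: False}


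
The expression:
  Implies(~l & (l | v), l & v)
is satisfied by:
  {l: True, v: False}
  {v: False, l: False}
  {v: True, l: True}


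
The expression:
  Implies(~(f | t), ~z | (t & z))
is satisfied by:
  {t: True, f: True, z: False}
  {t: True, f: False, z: False}
  {f: True, t: False, z: False}
  {t: False, f: False, z: False}
  {t: True, z: True, f: True}
  {t: True, z: True, f: False}
  {z: True, f: True, t: False}


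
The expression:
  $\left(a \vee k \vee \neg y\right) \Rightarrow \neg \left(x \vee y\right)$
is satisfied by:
  {x: False, k: False, y: False, a: False}
  {a: True, x: False, k: False, y: False}
  {k: True, a: False, x: False, y: False}
  {a: True, k: True, x: False, y: False}
  {y: True, a: False, x: False, k: False}
  {y: True, x: True, a: False, k: False}


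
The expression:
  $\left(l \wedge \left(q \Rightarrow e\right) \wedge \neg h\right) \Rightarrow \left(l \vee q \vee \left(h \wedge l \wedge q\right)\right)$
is always true.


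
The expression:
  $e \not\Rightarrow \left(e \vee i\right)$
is never true.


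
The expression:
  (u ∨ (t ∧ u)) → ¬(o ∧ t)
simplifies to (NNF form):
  ¬o ∨ ¬t ∨ ¬u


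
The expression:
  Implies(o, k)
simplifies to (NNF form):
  k | ~o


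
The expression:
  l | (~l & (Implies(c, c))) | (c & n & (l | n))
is always true.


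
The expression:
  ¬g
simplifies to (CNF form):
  ¬g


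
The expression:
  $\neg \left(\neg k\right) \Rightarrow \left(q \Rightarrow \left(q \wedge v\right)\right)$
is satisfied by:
  {v: True, k: False, q: False}
  {k: False, q: False, v: False}
  {q: True, v: True, k: False}
  {q: True, k: False, v: False}
  {v: True, k: True, q: False}
  {k: True, v: False, q: False}
  {q: True, k: True, v: True}


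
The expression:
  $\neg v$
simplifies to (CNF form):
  $\neg v$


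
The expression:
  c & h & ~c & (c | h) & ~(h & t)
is never true.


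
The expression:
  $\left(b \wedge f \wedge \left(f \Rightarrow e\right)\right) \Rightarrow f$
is always true.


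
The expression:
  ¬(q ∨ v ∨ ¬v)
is never true.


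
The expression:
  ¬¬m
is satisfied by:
  {m: True}


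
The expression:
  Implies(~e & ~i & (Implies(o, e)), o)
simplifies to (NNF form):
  e | i | o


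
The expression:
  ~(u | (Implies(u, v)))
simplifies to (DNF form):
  False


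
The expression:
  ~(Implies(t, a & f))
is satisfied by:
  {t: True, a: False, f: False}
  {t: True, f: True, a: False}
  {t: True, a: True, f: False}


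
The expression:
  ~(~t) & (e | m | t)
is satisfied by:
  {t: True}


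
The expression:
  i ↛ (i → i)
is never true.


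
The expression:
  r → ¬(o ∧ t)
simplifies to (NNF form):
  ¬o ∨ ¬r ∨ ¬t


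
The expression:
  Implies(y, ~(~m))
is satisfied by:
  {m: True, y: False}
  {y: False, m: False}
  {y: True, m: True}


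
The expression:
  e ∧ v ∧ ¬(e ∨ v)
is never true.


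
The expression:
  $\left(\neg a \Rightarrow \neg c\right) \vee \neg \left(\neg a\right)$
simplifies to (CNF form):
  $a \vee \neg c$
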